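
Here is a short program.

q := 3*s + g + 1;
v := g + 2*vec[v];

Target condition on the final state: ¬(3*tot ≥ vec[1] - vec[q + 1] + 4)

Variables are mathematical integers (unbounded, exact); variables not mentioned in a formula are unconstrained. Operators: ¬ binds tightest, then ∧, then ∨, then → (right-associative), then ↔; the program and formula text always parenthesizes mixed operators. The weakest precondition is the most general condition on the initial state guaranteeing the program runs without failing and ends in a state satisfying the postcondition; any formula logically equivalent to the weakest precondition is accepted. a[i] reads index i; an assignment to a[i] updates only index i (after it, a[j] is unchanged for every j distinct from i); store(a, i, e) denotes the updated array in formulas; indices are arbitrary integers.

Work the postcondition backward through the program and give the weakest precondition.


Working backward. After the program, the postcondition ¬(3*tot ≥ vec[1] - vec[q + 1] + 4) must hold; in canonical form it is ¬(vec[q + 1] + 3*tot ≥ vec[1] + 4).
Before v := g + 2*vec[v]: ¬(vec[q + 1] + 3*tot ≥ vec[1] + 4)
Before q := 3*s + g + 1: ¬(vec[g + 3*s + 2] + 3*tot ≥ vec[1] + 4)
Answer: WP = ¬(vec[g + 3*s + 2] + 3*tot ≥ vec[1] + 4)


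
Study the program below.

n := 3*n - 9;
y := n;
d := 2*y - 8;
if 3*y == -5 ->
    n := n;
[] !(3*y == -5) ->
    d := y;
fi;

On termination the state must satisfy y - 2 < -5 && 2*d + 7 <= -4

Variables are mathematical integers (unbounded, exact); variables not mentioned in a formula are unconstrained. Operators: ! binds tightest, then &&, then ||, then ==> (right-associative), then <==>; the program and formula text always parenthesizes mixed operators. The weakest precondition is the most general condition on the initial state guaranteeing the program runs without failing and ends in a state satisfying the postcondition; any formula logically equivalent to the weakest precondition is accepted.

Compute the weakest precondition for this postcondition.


Working backward. After the program, the postcondition y - 2 < -5 && 2*d + 7 <= -4 must hold; in canonical form it is y < -3 && 2*d <= -11.
Then branch requires y < -3 && 2*d <= -11; else branch requires y < -3 && 2*y <= -11.
Before the if: (3*y == -5 ==> (y < -3 && 2*d <= -11)) && ((!(3*y == -5)) ==> (y < -3 && 2*y <= -11))
Before d := 2*y - 8: (3*y == -5 ==> (y < -3 && 4*y <= 5)) && ((!(3*y == -5)) ==> (y < -3 && 2*y <= -11))
Before y := n: (3*n == -5 ==> (n < -3 && 4*n <= 5)) && ((!(3*n == -5)) ==> (n < -3 && 2*n <= -11))
Before n := 3*n - 9: (9*n == 22 ==> (3*n < 6 && 12*n <= 41)) && ((!(9*n == 22)) ==> (3*n < 6 && 6*n <= 7))
Answer: WP = (9*n == 22 ==> (3*n < 6 && 12*n <= 41)) && ((!(9*n == 22)) ==> (3*n < 6 && 6*n <= 7))


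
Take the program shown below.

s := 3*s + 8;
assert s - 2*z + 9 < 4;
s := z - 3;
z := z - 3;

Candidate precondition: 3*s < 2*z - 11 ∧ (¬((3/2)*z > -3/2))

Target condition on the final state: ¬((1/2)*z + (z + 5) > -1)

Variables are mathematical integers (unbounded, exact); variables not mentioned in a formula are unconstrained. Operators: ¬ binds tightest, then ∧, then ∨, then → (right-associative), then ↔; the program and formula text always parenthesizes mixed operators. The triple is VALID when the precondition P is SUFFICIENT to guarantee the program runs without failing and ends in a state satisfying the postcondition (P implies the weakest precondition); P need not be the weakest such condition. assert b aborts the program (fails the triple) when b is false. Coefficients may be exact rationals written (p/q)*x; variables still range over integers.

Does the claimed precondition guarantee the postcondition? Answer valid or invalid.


Working backward. After the program, the postcondition ¬((1/2)*z + (z + 5) > -1) must hold; in canonical form it is ¬((3/2)*z > -6).
Before z := z - 3: ¬((3/2)*z > -3/2)
Before s := z - 3: ¬((3/2)*z > -3/2)
Before assert s - 2*z + 9 < 4: s < 2*z - 5 ∧ (¬((3/2)*z > -3/2))
Before s := 3*s + 8: 3*s < 2*z - 13 ∧ (¬((3/2)*z > -3/2))
The weakest precondition is 3*s < 2*z - 13 ∧ (¬((3/2)*z > -3/2)).
Check whether 3*s < 2*z - 11 ∧ (¬((3/2)*z > -3/2)) implies it.
Countermodel: at the initial state s = -6, z = -3, the precondition holds but the weakest precondition fails.
Answer: invalid


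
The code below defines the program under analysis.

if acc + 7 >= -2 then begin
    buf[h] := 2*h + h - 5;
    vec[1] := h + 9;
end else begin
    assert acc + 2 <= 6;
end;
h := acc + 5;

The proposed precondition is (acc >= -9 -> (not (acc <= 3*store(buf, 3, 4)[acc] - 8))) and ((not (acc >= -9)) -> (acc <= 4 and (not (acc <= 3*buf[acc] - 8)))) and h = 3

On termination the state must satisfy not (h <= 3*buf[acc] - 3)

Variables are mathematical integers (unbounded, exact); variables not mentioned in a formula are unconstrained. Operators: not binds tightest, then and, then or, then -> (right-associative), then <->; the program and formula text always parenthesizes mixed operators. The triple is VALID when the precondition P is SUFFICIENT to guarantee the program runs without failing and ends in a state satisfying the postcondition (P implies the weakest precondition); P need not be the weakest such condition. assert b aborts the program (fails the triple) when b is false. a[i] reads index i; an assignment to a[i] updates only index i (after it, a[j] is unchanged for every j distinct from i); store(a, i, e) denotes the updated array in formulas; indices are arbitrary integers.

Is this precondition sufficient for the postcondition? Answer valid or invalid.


Working backward. After the program, not (h <= 3*buf[acc] - 3) must hold.
Before h := acc + 5: not (acc <= 3*buf[acc] - 8)
Then branch requires not (acc <= 3*store(buf, h, 3*h - 5)[acc] - 8); else branch requires acc <= 4 and (not (acc <= 3*buf[acc] - 8)).
Before the if: (acc >= -9 -> (not (acc <= 3*store(buf, h, 3*h - 5)[acc] - 8))) and ((not (acc >= -9)) -> (acc <= 4 and (not (acc <= 3*buf[acc] - 8))))
The weakest precondition is (acc >= -9 -> (not (acc <= 3*store(buf, h, 3*h - 5)[acc] - 8))) and ((not (acc >= -9)) -> (acc <= 4 and (not (acc <= 3*buf[acc] - 8)))).
Check whether (acc >= -9 -> (not (acc <= 3*store(buf, 3, 4)[acc] - 8))) and ((not (acc >= -9)) -> (acc <= 4 and (not (acc <= 3*buf[acc] - 8)))) and h = 3 implies it.
Every state satisfying the precondition satisfies the weakest precondition: the implication holds.
Answer: valid


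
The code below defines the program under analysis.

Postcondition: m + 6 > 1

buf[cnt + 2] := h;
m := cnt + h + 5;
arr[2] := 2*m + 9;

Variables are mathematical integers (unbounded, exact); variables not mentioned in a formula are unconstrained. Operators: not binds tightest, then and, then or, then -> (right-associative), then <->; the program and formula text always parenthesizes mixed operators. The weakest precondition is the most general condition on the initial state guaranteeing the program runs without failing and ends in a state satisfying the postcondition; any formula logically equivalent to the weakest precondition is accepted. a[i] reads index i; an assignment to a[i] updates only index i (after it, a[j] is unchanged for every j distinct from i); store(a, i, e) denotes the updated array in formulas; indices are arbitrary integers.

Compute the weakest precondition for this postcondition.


Working backward. After the program, the postcondition m + 6 > 1 must hold; in canonical form it is m > -5.
Before arr[2] := 2*m + 9: m > -5
Before m := cnt + h + 5: cnt + h > -10
Before buf[cnt + 2] := h: cnt + h > -10
Answer: WP = cnt + h > -10


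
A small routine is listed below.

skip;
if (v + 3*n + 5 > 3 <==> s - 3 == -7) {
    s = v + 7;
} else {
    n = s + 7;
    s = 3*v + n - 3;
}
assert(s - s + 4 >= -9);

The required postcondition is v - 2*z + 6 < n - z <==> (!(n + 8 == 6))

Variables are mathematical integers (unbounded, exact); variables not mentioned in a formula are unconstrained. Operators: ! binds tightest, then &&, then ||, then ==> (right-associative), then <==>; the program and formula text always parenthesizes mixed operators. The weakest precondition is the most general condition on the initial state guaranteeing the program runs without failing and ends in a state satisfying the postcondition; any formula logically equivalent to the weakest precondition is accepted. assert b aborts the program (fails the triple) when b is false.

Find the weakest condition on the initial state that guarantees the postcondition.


Working backward. After the program, the postcondition v - 2*z + 6 < n - z <==> (!(n + 8 == 6)) must hold; in canonical form it is v < n + z - 6 <==> (!(n == -2)).
Before assert s - s + 4 >= -9: v < n + z - 6 <==> (!(n == -2))
Then branch requires v < n + z - 6 <==> (!(n == -2)); else branch requires v < s + z + 1 <==> (!(s == -9)).
Before the if: ((3*n + v > -2 <==> s == -4) ==> (v < n + z - 6 <==> (!(n == -2)))) && ((!(3*n + v > -2 <==> s == -4)) ==> (v < s + z + 1 <==> (!(s == -9))))
Before skip: ((3*n + v > -2 <==> s == -4) ==> (v < n + z - 6 <==> (!(n == -2)))) && ((!(3*n + v > -2 <==> s == -4)) ==> (v < s + z + 1 <==> (!(s == -9))))
Answer: WP = ((3*n + v > -2 <==> s == -4) ==> (v < n + z - 6 <==> (!(n == -2)))) && ((!(3*n + v > -2 <==> s == -4)) ==> (v < s + z + 1 <==> (!(s == -9))))


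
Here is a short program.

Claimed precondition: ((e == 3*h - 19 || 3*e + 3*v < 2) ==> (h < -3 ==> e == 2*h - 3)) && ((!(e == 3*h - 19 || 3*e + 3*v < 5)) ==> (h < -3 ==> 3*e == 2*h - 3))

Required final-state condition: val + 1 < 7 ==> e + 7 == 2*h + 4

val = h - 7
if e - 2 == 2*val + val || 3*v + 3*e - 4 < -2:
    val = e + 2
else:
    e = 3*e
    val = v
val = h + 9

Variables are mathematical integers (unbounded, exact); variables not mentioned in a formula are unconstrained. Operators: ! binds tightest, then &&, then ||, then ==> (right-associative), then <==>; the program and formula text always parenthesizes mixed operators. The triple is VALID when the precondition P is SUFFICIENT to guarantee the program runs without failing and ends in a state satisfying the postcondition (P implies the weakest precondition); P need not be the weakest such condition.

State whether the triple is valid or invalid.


Working backward. After the program, the postcondition val + 1 < 7 ==> e + 7 == 2*h + 4 must hold; in canonical form it is val < 6 ==> e == 2*h - 3.
Before val := h + 9: h < -3 ==> e == 2*h - 3
Then branch requires h < -3 ==> e == 2*h - 3; else branch requires h < -3 ==> 3*e == 2*h - 3.
Before the if: ((e == 3*val + 2 || 3*e + 3*v < 2) ==> (h < -3 ==> e == 2*h - 3)) && ((!(e == 3*val + 2 || 3*e + 3*v < 2)) ==> (h < -3 ==> 3*e == 2*h - 3))
Before val := h - 7: ((e == 3*h - 19 || 3*e + 3*v < 2) ==> (h < -3 ==> e == 2*h - 3)) && ((!(e == 3*h - 19 || 3*e + 3*v < 2)) ==> (h < -3 ==> 3*e == 2*h - 3))
The weakest precondition is ((e == 3*h - 19 || 3*e + 3*v < 2) ==> (h < -3 ==> e == 2*h - 3)) && ((!(e == 3*h - 19 || 3*e + 3*v < 2)) ==> (h < -3 ==> 3*e == 2*h - 3)).
Check whether ((e == 3*h - 19 || 3*e + 3*v < 2) ==> (h < -3 ==> e == 2*h - 3)) && ((!(e == 3*h - 19 || 3*e + 3*v < 5)) ==> (h < -3 ==> 3*e == 2*h - 3)) implies it.
Countermodel: at the initial state e = 0, h = -4, v = 1, the precondition holds but the weakest precondition fails.
Answer: invalid


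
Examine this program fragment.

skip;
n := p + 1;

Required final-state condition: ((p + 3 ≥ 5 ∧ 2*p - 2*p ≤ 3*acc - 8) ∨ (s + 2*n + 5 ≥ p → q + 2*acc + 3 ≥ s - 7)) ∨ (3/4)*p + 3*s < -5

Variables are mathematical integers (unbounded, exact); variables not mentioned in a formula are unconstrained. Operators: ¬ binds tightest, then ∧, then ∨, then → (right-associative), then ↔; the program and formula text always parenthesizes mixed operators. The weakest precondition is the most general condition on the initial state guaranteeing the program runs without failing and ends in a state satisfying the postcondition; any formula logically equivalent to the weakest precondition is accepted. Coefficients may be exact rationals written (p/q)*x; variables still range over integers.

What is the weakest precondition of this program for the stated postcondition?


Working backward. After the program, the postcondition ((p + 3 ≥ 5 ∧ 2*p - 2*p ≤ 3*acc - 8) ∨ (s + 2*n + 5 ≥ p → q + 2*acc + 3 ≥ s - 7)) ∨ (3/4)*p + 3*s < -5 must hold; in canonical form it is (p ≥ 2 ∧ 3*acc ≥ 8) ∨ (2*n + s ≥ p - 5 → 2*acc + q ≥ s - 10) ∨ (3/4)*p + 3*s < -5.
Before n := p + 1: (p ≥ 2 ∧ 3*acc ≥ 8) ∨ (p + s ≥ -7 → 2*acc + q ≥ s - 10) ∨ (3/4)*p + 3*s < -5
Before skip: (p ≥ 2 ∧ 3*acc ≥ 8) ∨ (p + s ≥ -7 → 2*acc + q ≥ s - 10) ∨ (3/4)*p + 3*s < -5
Answer: WP = (p ≥ 2 ∧ 3*acc ≥ 8) ∨ (p + s ≥ -7 → 2*acc + q ≥ s - 10) ∨ (3/4)*p + 3*s < -5


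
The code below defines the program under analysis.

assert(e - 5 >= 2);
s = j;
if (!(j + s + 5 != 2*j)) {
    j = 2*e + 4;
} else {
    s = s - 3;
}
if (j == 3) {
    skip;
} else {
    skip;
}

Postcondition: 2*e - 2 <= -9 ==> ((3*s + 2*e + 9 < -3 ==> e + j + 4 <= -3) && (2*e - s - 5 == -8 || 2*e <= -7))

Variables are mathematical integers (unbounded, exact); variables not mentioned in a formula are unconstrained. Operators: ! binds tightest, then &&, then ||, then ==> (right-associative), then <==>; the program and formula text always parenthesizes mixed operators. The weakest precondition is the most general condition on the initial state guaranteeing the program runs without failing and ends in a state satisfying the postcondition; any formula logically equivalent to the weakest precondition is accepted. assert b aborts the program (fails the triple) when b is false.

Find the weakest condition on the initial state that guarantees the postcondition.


Working backward. After the program, the postcondition 2*e - 2 <= -9 ==> ((3*s + 2*e + 9 < -3 ==> e + j + 4 <= -3) && (2*e - s - 5 == -8 || 2*e <= -7)) must hold; in canonical form it is 2*e <= -7 ==> ((2*e + 3*s < -12 ==> e + j <= -7) && (2*e == s - 3 || 2*e <= -7)).
Then branch requires 2*e <= -7 ==> ((2*e + 3*s < -12 ==> e + j <= -7) && (2*e == s - 3 || 2*e <= -7)); else branch requires 2*e <= -7 ==> ((2*e + 3*s < -12 ==> e + j <= -7) && (2*e == s - 3 || 2*e <= -7)).
Before the if: (j == 3 ==> (2*e <= -7 ==> ((2*e + 3*s < -12 ==> e + j <= -7) && (2*e == s - 3 || 2*e <= -7)))) && ((!(j == 3)) ==> (2*e <= -7 ==> ((2*e + 3*s < -12 ==> e + j <= -7) && (2*e == s - 3 || 2*e <= -7))))
Then branch requires (2*e == -1 ==> (2*e <= -7 ==> ((2*e + 3*s < -12 ==> 3*e <= -11) && (2*e == s - 3 || 2*e <= -7)))) && ((!(2*e == -1)) ==> (2*e <= -7 ==> ((2*e + 3*s < -12 ==> 3*e <= -11) && (2*e == s - 3 || 2*e <= -7)))); else branch requires (j == 3 ==> (2*e <= -7 ==> ((2*e + 3*s < -3 ==> e + j <= -7) && (2*e == s - 6 || 2*e <= -7)))) && ((!(j == 3)) ==> (2*e <= -7 ==> ((2*e + 3*s < -3 ==> e + j <= -7) && (2*e == s - 6 || 2*e <= -7)))).
Before the if: ((!(s != j - 5)) ==> ((2*e == -1 ==> (2*e <= -7 ==> ((2*e + 3*s < -12 ==> 3*e <= -11) && (2*e == s - 3 || 2*e <= -7)))) && ((!(2*e == -1)) ==> (2*e <= -7 ==> ((2*e + 3*s < -12 ==> 3*e <= -11) && (2*e == s - 3 || 2*e <= -7)))))) && (s != j - 5 ==> ((j == 3 ==> (2*e <= -7 ==> ((2*e + 3*s < -3 ==> e + j <= -7) && (2*e == s - 6 || 2*e <= -7)))) && ((!(j == 3)) ==> (2*e <= -7 ==> ((2*e + 3*s < -3 ==> e + j <= -7) && (2*e == s - 6 || 2*e <= -7))))))
Before s := j: (j == 3 ==> (2*e <= -7 ==> ((2*e + 3*j < -3 ==> e + j <= -7) && (2*e == j - 6 || 2*e <= -7)))) && ((!(j == 3)) ==> (2*e <= -7 ==> ((2*e + 3*j < -3 ==> e + j <= -7) && (2*e == j - 6 || 2*e <= -7))))
Before assert e - 5 >= 2: e >= 7 && (j == 3 ==> (2*e <= -7 ==> ((2*e + 3*j < -3 ==> e + j <= -7) && (2*e == j - 6 || 2*e <= -7)))) && ((!(j == 3)) ==> (2*e <= -7 ==> ((2*e + 3*j < -3 ==> e + j <= -7) && (2*e == j - 6 || 2*e <= -7))))
Answer: WP = e >= 7 && (j == 3 ==> (2*e <= -7 ==> ((2*e + 3*j < -3 ==> e + j <= -7) && (2*e == j - 6 || 2*e <= -7)))) && ((!(j == 3)) ==> (2*e <= -7 ==> ((2*e + 3*j < -3 ==> e + j <= -7) && (2*e == j - 6 || 2*e <= -7))))


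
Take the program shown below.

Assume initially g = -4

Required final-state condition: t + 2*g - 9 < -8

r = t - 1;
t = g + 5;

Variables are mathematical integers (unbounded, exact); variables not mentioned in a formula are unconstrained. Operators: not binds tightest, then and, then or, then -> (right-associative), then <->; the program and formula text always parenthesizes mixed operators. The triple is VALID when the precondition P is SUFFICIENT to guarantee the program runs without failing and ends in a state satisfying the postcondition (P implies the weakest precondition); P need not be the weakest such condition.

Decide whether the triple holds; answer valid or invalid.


Working backward. After the program, the postcondition t + 2*g - 9 < -8 must hold; in canonical form it is 2*g + t < 1.
Before t := g + 5: 3*g < -4
Before r := t - 1: 3*g < -4
The weakest precondition is 3*g < -4.
Check whether g = -4 implies it.
Every state satisfying the precondition satisfies the weakest precondition: the implication holds.
Answer: valid


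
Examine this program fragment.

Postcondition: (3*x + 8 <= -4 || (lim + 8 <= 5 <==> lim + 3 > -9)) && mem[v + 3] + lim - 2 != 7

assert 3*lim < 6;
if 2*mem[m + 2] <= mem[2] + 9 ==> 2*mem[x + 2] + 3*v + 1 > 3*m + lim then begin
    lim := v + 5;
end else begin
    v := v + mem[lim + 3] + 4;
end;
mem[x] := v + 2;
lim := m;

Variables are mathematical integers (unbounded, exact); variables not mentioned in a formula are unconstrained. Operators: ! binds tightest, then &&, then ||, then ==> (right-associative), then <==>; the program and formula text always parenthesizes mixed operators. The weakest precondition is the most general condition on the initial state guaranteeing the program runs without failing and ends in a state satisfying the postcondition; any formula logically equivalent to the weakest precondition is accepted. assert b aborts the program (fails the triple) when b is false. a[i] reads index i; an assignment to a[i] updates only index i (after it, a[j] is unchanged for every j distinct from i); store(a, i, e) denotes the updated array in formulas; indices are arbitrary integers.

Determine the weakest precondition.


Working backward. After the program, the postcondition (3*x + 8 <= -4 || (lim + 8 <= 5 <==> lim + 3 > -9)) && mem[v + 3] + lim - 2 != 7 must hold; in canonical form it is (3*x <= -12 || (lim <= -3 <==> lim > -12)) && mem[v + 3] + lim != 9.
Before lim := m: (3*x <= -12 || (m <= -3 <==> m > -12)) && mem[v + 3] + m != 9
Before mem[x] := v + 2: (3*x <= -12 || (m <= -3 <==> m > -12)) && store(mem, x, v + 2)[v + 3] + m != 9
Then branch requires (3*x <= -12 || (m <= -3 <==> m > -12)) && store(mem, x, v + 2)[v + 3] + m != 9; else branch requires (3*x <= -12 || (m <= -3 <==> m > -12)) && store(mem, x, mem[lim + 3] + v + 6)[mem[lim + 3] + v + 7] + m != 9.
Before the if: ((2*mem[m + 2] <= mem[2] + 9 ==> 2*mem[x + 2] + 3*v > lim + 3*m - 1) ==> ((3*x <= -12 || (m <= -3 <==> m > -12)) && store(mem, x, v + 2)[v + 3] + m != 9)) && ((!(2*mem[m + 2] <= mem[2] + 9 ==> 2*mem[x + 2] + 3*v > lim + 3*m - 1)) ==> ((3*x <= -12 || (m <= -3 <==> m > -12)) && store(mem, x, mem[lim + 3] + v + 6)[mem[lim + 3] + v + 7] + m != 9))
Before assert 3*lim < 6: 3*lim < 6 && ((2*mem[m + 2] <= mem[2] + 9 ==> 2*mem[x + 2] + 3*v > lim + 3*m - 1) ==> ((3*x <= -12 || (m <= -3 <==> m > -12)) && store(mem, x, v + 2)[v + 3] + m != 9)) && ((!(2*mem[m + 2] <= mem[2] + 9 ==> 2*mem[x + 2] + 3*v > lim + 3*m - 1)) ==> ((3*x <= -12 || (m <= -3 <==> m > -12)) && store(mem, x, mem[lim + 3] + v + 6)[mem[lim + 3] + v + 7] + m != 9))
Answer: WP = 3*lim < 6 && ((2*mem[m + 2] <= mem[2] + 9 ==> 2*mem[x + 2] + 3*v > lim + 3*m - 1) ==> ((3*x <= -12 || (m <= -3 <==> m > -12)) && store(mem, x, v + 2)[v + 3] + m != 9)) && ((!(2*mem[m + 2] <= mem[2] + 9 ==> 2*mem[x + 2] + 3*v > lim + 3*m - 1)) ==> ((3*x <= -12 || (m <= -3 <==> m > -12)) && store(mem, x, mem[lim + 3] + v + 6)[mem[lim + 3] + v + 7] + m != 9))


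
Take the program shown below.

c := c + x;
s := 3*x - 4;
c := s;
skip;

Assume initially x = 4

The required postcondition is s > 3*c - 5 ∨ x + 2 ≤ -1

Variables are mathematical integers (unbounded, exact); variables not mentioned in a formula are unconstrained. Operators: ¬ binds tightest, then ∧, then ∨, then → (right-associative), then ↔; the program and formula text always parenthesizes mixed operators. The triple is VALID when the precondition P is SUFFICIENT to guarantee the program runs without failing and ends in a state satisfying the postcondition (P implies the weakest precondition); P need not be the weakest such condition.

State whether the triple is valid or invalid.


Working backward. After the program, the postcondition s > 3*c - 5 ∨ x + 2 ≤ -1 must hold; in canonical form it is s > 3*c - 5 ∨ x ≤ -3.
Before skip: s > 3*c - 5 ∨ x ≤ -3
Before c := s: 2*s < 5 ∨ x ≤ -3
Before s := 3*x - 4: 6*x < 13 ∨ x ≤ -3
Before c := c + x: 6*x < 13 ∨ x ≤ -3
The weakest precondition is 6*x < 13 ∨ x ≤ -3.
Check whether x = 4 implies it.
Countermodel: at the initial state x = 4, the precondition holds but the weakest precondition fails.
Answer: invalid


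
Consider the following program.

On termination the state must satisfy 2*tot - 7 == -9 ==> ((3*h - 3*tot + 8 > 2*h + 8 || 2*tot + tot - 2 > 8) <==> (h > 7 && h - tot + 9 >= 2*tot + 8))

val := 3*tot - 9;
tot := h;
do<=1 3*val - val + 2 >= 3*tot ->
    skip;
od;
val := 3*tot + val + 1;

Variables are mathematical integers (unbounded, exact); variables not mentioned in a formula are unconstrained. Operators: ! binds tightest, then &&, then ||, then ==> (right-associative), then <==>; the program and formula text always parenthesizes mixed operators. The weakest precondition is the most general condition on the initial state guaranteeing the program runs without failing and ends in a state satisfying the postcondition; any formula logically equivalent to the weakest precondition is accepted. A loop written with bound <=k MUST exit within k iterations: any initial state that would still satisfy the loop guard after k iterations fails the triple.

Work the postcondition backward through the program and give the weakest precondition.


Working backward. After the program, the postcondition 2*tot - 7 == -9 ==> ((3*h - 3*tot + 8 > 2*h + 8 || 2*tot + tot - 2 > 8) <==> (h > 7 && h - tot + 9 >= 2*tot + 8)) must hold; in canonical form it is 2*tot == -2 ==> ((h > 3*tot || 3*tot > 10) <==> (h > 7 && h >= 3*tot - 1)).
Before val := 3*tot + val + 1: 2*tot == -2 ==> ((h > 3*tot || 3*tot > 10) <==> (h > 7 && h >= 3*tot - 1))
Before the loop (bound <=1), unroll the exhaustion recursion (WP_0 = exit-now case; WP_j = one more guarded iteration, up to j = 1):
  WP_0: (!(2*val >= 3*tot - 2)) && (2*tot == -2 ==> ((h > 3*tot || 3*tot > 10) <==> (h > 7 && h >= 3*tot - 1)))
  WP_1: (2*val >= 3*tot - 2 ==> ((!(2*val >= 3*tot - 2)) && (2*tot == -2 ==> ((h > 3*tot || 3*tot > 10) <==> (h > 7 && h >= 3*tot - 1))))) && ((!(2*val >= 3*tot - 2)) ==> (2*tot == -2 ==> ((h > 3*tot || 3*tot > 10) <==> (h > 7 && h >= 3*tot - 1))))
So before the loop: (2*val >= 3*tot - 2 ==> ((!(2*val >= 3*tot - 2)) && (2*tot == -2 ==> ((h > 3*tot || 3*tot > 10) <==> (h > 7 && h >= 3*tot - 1))))) && ((!(2*val >= 3*tot - 2)) ==> (2*tot == -2 ==> ((h > 3*tot || 3*tot > 10) <==> (h > 7 && h >= 3*tot - 1))))
Before tot := h: (2*val >= 3*h - 2 ==> ((!(2*val >= 3*h - 2)) && (2*h == -2 ==> ((2*h < 0 || 3*h > 10) <==> (h > 7 && 2*h <= 1))))) && ((!(2*val >= 3*h - 2)) ==> (2*h == -2 ==> ((2*h < 0 || 3*h > 10) <==> (h > 7 && 2*h <= 1))))
Before val := 3*tot - 9: (6*tot >= 3*h + 16 ==> ((!(6*tot >= 3*h + 16)) && (2*h == -2 ==> ((2*h < 0 || 3*h > 10) <==> (h > 7 && 2*h <= 1))))) && ((!(6*tot >= 3*h + 16)) ==> (2*h == -2 ==> ((2*h < 0 || 3*h > 10) <==> (h > 7 && 2*h <= 1))))
Answer: WP = (6*tot >= 3*h + 16 ==> ((!(6*tot >= 3*h + 16)) && (2*h == -2 ==> ((2*h < 0 || 3*h > 10) <==> (h > 7 && 2*h <= 1))))) && ((!(6*tot >= 3*h + 16)) ==> (2*h == -2 ==> ((2*h < 0 || 3*h > 10) <==> (h > 7 && 2*h <= 1))))


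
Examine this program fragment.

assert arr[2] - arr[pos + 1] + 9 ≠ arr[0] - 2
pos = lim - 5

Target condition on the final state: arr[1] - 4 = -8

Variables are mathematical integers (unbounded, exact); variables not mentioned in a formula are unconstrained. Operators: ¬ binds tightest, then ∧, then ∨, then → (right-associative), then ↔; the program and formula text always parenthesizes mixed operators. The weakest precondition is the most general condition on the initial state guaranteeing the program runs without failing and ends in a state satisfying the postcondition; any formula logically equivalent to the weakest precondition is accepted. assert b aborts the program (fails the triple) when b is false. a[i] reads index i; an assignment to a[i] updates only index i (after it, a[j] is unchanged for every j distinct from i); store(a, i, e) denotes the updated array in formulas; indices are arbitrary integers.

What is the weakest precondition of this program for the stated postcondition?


Working backward. After the program, the postcondition arr[1] - 4 = -8 must hold; in canonical form it is arr[1] = -4.
Before pos := lim - 5: arr[1] = -4
Before assert arr[2] - arr[pos + 1] + 9 ≠ arr[0] - 2: arr[2] ≠ arr[pos + 1] + arr[0] - 11 ∧ arr[1] = -4
Answer: WP = arr[2] ≠ arr[pos + 1] + arr[0] - 11 ∧ arr[1] = -4


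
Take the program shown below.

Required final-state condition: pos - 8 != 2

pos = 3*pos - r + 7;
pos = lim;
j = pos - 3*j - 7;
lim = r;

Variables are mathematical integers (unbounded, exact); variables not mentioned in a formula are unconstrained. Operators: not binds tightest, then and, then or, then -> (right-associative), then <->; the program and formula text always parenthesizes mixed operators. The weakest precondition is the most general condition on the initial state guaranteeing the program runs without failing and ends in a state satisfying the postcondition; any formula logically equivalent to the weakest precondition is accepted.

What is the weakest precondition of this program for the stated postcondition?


Working backward. After the program, the postcondition pos - 8 != 2 must hold; in canonical form it is pos != 10.
Before lim := r: pos != 10
Before j := pos - 3*j - 7: pos != 10
Before pos := lim: lim != 10
Before pos := 3*pos - r + 7: lim != 10
Answer: WP = lim != 10


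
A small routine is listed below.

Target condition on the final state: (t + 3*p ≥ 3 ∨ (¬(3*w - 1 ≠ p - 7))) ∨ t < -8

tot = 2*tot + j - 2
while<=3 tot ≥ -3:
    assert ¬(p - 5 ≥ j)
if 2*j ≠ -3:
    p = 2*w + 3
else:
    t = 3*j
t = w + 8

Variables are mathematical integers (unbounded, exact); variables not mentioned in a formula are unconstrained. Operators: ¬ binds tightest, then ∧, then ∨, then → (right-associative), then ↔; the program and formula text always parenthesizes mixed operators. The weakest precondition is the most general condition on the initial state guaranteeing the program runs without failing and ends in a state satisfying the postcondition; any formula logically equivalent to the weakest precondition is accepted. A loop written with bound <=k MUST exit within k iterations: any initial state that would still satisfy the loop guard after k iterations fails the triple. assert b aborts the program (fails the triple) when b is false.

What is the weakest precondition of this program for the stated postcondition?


Working backward. After the program, the postcondition (t + 3*p ≥ 3 ∨ (¬(3*w - 1 ≠ p - 7))) ∨ t < -8 must hold; in canonical form it is 3*p + t ≥ 3 ∨ (¬(3*w ≠ p - 6)) ∨ t < -8.
Before t := w + 8: 3*p + w ≥ -5 ∨ (¬(3*w ≠ p - 6)) ∨ w < -16
Then branch requires 7*w ≥ -14 ∨ (¬(w ≠ -3)) ∨ w < -16; else branch requires 3*p + w ≥ -5 ∨ (¬(3*w ≠ p - 6)) ∨ w < -16.
Before the if: (2*j ≠ -3 → (7*w ≥ -14 ∨ (¬(w ≠ -3)) ∨ w < -16)) ∧ ((¬(2*j ≠ -3)) → (3*p + w ≥ -5 ∨ (¬(3*w ≠ p - 6)) ∨ w < -16))
Before the loop (bound <=3), unroll the exhaustion recursion (WP_0 = exit-now case; WP_j = one more guarded iteration, up to j = 3):
  WP_0: (¬(tot ≥ -3)) ∧ (2*j ≠ -3 → (7*w ≥ -14 ∨ (¬(w ≠ -3)) ∨ w < -16)) ∧ ((¬(2*j ≠ -3)) → (3*p + w ≥ -5 ∨ (¬(3*w ≠ p - 6)) ∨ w < -16))
  WP_1: (tot ≥ -3 → ((¬(p ≥ j + 5)) ∧ (¬(tot ≥ -3)) ∧ (2*j ≠ -3 → (7*w ≥ -14 ∨ (¬(w ≠ -3)) ∨ w < -16)) ∧ ((¬(2*j ≠ -3)) → (3*p + w ≥ -5 ∨ (¬(3*w ≠ p - 6)) ∨ w < -16)))) ∧ ((¬(tot ≥ -3)) → ((2*j ≠ -3 → (7*w ≥ -14 ∨ (¬(w ≠ -3)) ∨ w < -16)) ∧ ((¬(2*j ≠ -3)) → (3*p + w ≥ -5 ∨ (¬(3*w ≠ p - 6)) ∨ w < -16))))
  WP_2: (tot ≥ -3 → ((¬(p ≥ j + 5)) ∧ (tot ≥ -3 → ((¬(p ≥ j + 5)) ∧ (¬(tot ≥ -3)) ∧ (2*j ≠ -3 → (7*w ≥ -14 ∨ (¬(w ≠ -3)) ∨ w < -16)) ∧ ((¬(2*j ≠ -3)) → (3*p + w ≥ -5 ∨ (¬(3*w ≠ p - 6)) ∨ w < -16)))) ∧ ((¬(tot ≥ -3)) → ((2*j ≠ -3 → (7*w ≥ -14 ∨ (¬(w ≠ -3)) ∨ w < -16)) ∧ ((¬(2*j ≠ -3)) → (3*p + w ≥ -5 ∨ (¬(3*w ≠ p - 6)) ∨ w < -16)))))) ∧ ((¬(tot ≥ -3)) → ((2*j ≠ -3 → (7*w ≥ -14 ∨ (¬(w ≠ -3)) ∨ w < -16)) ∧ ((¬(2*j ≠ -3)) → (3*p + w ≥ -5 ∨ (¬(3*w ≠ p - 6)) ∨ w < -16))))
  WP_3: (tot ≥ -3 → ((¬(p ≥ j + 5)) ∧ (tot ≥ -3 → ((¬(p ≥ j + 5)) ∧ (tot ≥ -3 → ((¬(p ≥ j + 5)) ∧ (¬(tot ≥ -3)) ∧ (2*j ≠ -3 → (7*w ≥ -14 ∨ (¬(w ≠ -3)) ∨ w < -16)) ∧ ((¬(2*j ≠ -3)) → (3*p + w ≥ -5 ∨ (¬(3*w ≠ p - 6)) ∨ w < -16)))) ∧ ((¬(tot ≥ -3)) → ((2*j ≠ -3 → (7*w ≥ -14 ∨ (¬(w ≠ -3)) ∨ w < -16)) ∧ ((¬(2*j ≠ -3)) → (3*p + w ≥ -5 ∨ (¬(3*w ≠ p - 6)) ∨ w < -16)))))) ∧ ((¬(tot ≥ -3)) → ((2*j ≠ -3 → (7*w ≥ -14 ∨ (¬(w ≠ -3)) ∨ w < -16)) ∧ ((¬(2*j ≠ -3)) → (3*p + w ≥ -5 ∨ (¬(3*w ≠ p - 6)) ∨ w < -16)))))) ∧ ((¬(tot ≥ -3)) → ((2*j ≠ -3 → (7*w ≥ -14 ∨ (¬(w ≠ -3)) ∨ w < -16)) ∧ ((¬(2*j ≠ -3)) → (3*p + w ≥ -5 ∨ (¬(3*w ≠ p - 6)) ∨ w < -16))))
So before the loop: (tot ≥ -3 → ((¬(p ≥ j + 5)) ∧ (tot ≥ -3 → ((¬(p ≥ j + 5)) ∧ (tot ≥ -3 → ((¬(p ≥ j + 5)) ∧ (¬(tot ≥ -3)) ∧ (2*j ≠ -3 → (7*w ≥ -14 ∨ (¬(w ≠ -3)) ∨ w < -16)) ∧ ((¬(2*j ≠ -3)) → (3*p + w ≥ -5 ∨ (¬(3*w ≠ p - 6)) ∨ w < -16)))) ∧ ((¬(tot ≥ -3)) → ((2*j ≠ -3 → (7*w ≥ -14 ∨ (¬(w ≠ -3)) ∨ w < -16)) ∧ ((¬(2*j ≠ -3)) → (3*p + w ≥ -5 ∨ (¬(3*w ≠ p - 6)) ∨ w < -16)))))) ∧ ((¬(tot ≥ -3)) → ((2*j ≠ -3 → (7*w ≥ -14 ∨ (¬(w ≠ -3)) ∨ w < -16)) ∧ ((¬(2*j ≠ -3)) → (3*p + w ≥ -5 ∨ (¬(3*w ≠ p - 6)) ∨ w < -16)))))) ∧ ((¬(tot ≥ -3)) → ((2*j ≠ -3 → (7*w ≥ -14 ∨ (¬(w ≠ -3)) ∨ w < -16)) ∧ ((¬(2*j ≠ -3)) → (3*p + w ≥ -5 ∨ (¬(3*w ≠ p - 6)) ∨ w < -16))))
Before tot := 2*tot + j - 2: (j + 2*tot ≥ -1 → ((¬(p ≥ j + 5)) ∧ (j + 2*tot ≥ -1 → ((¬(p ≥ j + 5)) ∧ (j + 2*tot ≥ -1 → ((¬(p ≥ j + 5)) ∧ (¬(j + 2*tot ≥ -1)) ∧ (2*j ≠ -3 → (7*w ≥ -14 ∨ (¬(w ≠ -3)) ∨ w < -16)) ∧ ((¬(2*j ≠ -3)) → (3*p + w ≥ -5 ∨ (¬(3*w ≠ p - 6)) ∨ w < -16)))) ∧ ((¬(j + 2*tot ≥ -1)) → ((2*j ≠ -3 → (7*w ≥ -14 ∨ (¬(w ≠ -3)) ∨ w < -16)) ∧ ((¬(2*j ≠ -3)) → (3*p + w ≥ -5 ∨ (¬(3*w ≠ p - 6)) ∨ w < -16)))))) ∧ ((¬(j + 2*tot ≥ -1)) → ((2*j ≠ -3 → (7*w ≥ -14 ∨ (¬(w ≠ -3)) ∨ w < -16)) ∧ ((¬(2*j ≠ -3)) → (3*p + w ≥ -5 ∨ (¬(3*w ≠ p - 6)) ∨ w < -16)))))) ∧ ((¬(j + 2*tot ≥ -1)) → ((2*j ≠ -3 → (7*w ≥ -14 ∨ (¬(w ≠ -3)) ∨ w < -16)) ∧ ((¬(2*j ≠ -3)) → (3*p + w ≥ -5 ∨ (¬(3*w ≠ p - 6)) ∨ w < -16))))
Answer: WP = (j + 2*tot ≥ -1 → ((¬(p ≥ j + 5)) ∧ (j + 2*tot ≥ -1 → ((¬(p ≥ j + 5)) ∧ (j + 2*tot ≥ -1 → ((¬(p ≥ j + 5)) ∧ (¬(j + 2*tot ≥ -1)) ∧ (2*j ≠ -3 → (7*w ≥ -14 ∨ (¬(w ≠ -3)) ∨ w < -16)) ∧ ((¬(2*j ≠ -3)) → (3*p + w ≥ -5 ∨ (¬(3*w ≠ p - 6)) ∨ w < -16)))) ∧ ((¬(j + 2*tot ≥ -1)) → ((2*j ≠ -3 → (7*w ≥ -14 ∨ (¬(w ≠ -3)) ∨ w < -16)) ∧ ((¬(2*j ≠ -3)) → (3*p + w ≥ -5 ∨ (¬(3*w ≠ p - 6)) ∨ w < -16)))))) ∧ ((¬(j + 2*tot ≥ -1)) → ((2*j ≠ -3 → (7*w ≥ -14 ∨ (¬(w ≠ -3)) ∨ w < -16)) ∧ ((¬(2*j ≠ -3)) → (3*p + w ≥ -5 ∨ (¬(3*w ≠ p - 6)) ∨ w < -16)))))) ∧ ((¬(j + 2*tot ≥ -1)) → ((2*j ≠ -3 → (7*w ≥ -14 ∨ (¬(w ≠ -3)) ∨ w < -16)) ∧ ((¬(2*j ≠ -3)) → (3*p + w ≥ -5 ∨ (¬(3*w ≠ p - 6)) ∨ w < -16))))


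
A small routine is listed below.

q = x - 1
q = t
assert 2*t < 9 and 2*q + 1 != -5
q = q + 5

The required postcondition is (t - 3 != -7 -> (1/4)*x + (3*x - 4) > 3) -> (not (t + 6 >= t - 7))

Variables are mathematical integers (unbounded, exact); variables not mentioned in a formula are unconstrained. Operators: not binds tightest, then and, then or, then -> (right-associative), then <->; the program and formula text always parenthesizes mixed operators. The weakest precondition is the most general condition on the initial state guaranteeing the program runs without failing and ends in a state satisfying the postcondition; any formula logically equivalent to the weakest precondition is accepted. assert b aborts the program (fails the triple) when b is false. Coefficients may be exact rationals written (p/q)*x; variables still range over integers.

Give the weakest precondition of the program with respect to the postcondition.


Working backward. After the program, the postcondition (t - 3 != -7 -> (1/4)*x + (3*x - 4) > 3) -> (not (t + 6 >= t - 7)) must hold; in canonical form it is not (t != -4 -> (13/4)*x > 7).
Before q := q + 5: not (t != -4 -> (13/4)*x > 7)
Before assert 2*t < 9 and 2*q + 1 != -5: 2*t < 9 and 2*q != -6 and (not (t != -4 -> (13/4)*x > 7))
Before q := t: 2*t < 9 and 2*t != -6 and (not (t != -4 -> (13/4)*x > 7))
Before q := x - 1: 2*t < 9 and 2*t != -6 and (not (t != -4 -> (13/4)*x > 7))
Answer: WP = 2*t < 9 and 2*t != -6 and (not (t != -4 -> (13/4)*x > 7))


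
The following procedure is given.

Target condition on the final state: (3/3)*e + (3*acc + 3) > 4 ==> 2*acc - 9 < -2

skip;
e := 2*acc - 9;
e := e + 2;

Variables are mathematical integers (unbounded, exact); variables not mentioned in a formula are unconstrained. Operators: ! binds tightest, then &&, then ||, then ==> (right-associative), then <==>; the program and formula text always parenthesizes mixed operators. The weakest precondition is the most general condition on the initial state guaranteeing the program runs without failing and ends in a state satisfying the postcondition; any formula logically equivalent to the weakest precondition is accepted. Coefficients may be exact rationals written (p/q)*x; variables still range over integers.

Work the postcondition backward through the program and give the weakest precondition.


Working backward. After the program, the postcondition (3/3)*e + (3*acc + 3) > 4 ==> 2*acc - 9 < -2 must hold; in canonical form it is 3*acc + e > 1 ==> 2*acc < 7.
Before e := e + 2: 3*acc + e > -1 ==> 2*acc < 7
Before e := 2*acc - 9: 5*acc > 8 ==> 2*acc < 7
Before skip: 5*acc > 8 ==> 2*acc < 7
Answer: WP = 5*acc > 8 ==> 2*acc < 7


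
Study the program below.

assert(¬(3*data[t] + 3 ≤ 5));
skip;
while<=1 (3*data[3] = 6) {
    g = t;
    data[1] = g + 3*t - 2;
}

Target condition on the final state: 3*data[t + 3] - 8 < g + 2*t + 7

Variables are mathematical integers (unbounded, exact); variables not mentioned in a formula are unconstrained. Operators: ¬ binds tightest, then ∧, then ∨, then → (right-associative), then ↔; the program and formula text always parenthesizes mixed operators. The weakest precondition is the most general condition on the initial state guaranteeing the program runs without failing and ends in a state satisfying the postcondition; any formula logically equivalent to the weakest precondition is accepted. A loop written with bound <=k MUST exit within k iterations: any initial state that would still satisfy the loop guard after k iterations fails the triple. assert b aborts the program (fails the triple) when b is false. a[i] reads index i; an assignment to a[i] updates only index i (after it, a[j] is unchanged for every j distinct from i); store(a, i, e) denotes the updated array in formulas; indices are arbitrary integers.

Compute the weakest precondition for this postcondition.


Working backward. After the program, the postcondition 3*data[t + 3] - 8 < g + 2*t + 7 must hold; in canonical form it is 3*data[t + 3] < g + 2*t + 15.
Before the loop (bound <=1), unroll the exhaustion recursion (WP_0 = exit-now case; WP_j = one more guarded iteration, up to j = 1):
  WP_0: (¬(3*data[3] = 6)) ∧ 3*data[t + 3] < g + 2*t + 15
  WP_1: (3*data[3] = 6 → ((¬(3*data[3] = 6)) ∧ 3*store(data, 1, 4*t - 2)[t + 3] < 3*t + 15)) ∧ ((¬(3*data[3] = 6)) → 3*data[t + 3] < g + 2*t + 15)
So before the loop: (3*data[3] = 6 → ((¬(3*data[3] = 6)) ∧ 3*store(data, 1, 4*t - 2)[t + 3] < 3*t + 15)) ∧ ((¬(3*data[3] = 6)) → 3*data[t + 3] < g + 2*t + 15)
Before skip: (3*data[3] = 6 → ((¬(3*data[3] = 6)) ∧ 3*store(data, 1, 4*t - 2)[t + 3] < 3*t + 15)) ∧ ((¬(3*data[3] = 6)) → 3*data[t + 3] < g + 2*t + 15)
Before assert ¬(3*data[t] + 3 ≤ 5): (¬(3*data[t] ≤ 2)) ∧ (3*data[3] = 6 → ((¬(3*data[3] = 6)) ∧ 3*store(data, 1, 4*t - 2)[t + 3] < 3*t + 15)) ∧ ((¬(3*data[3] = 6)) → 3*data[t + 3] < g + 2*t + 15)
Answer: WP = (¬(3*data[t] ≤ 2)) ∧ (3*data[3] = 6 → ((¬(3*data[3] = 6)) ∧ 3*store(data, 1, 4*t - 2)[t + 3] < 3*t + 15)) ∧ ((¬(3*data[3] = 6)) → 3*data[t + 3] < g + 2*t + 15)


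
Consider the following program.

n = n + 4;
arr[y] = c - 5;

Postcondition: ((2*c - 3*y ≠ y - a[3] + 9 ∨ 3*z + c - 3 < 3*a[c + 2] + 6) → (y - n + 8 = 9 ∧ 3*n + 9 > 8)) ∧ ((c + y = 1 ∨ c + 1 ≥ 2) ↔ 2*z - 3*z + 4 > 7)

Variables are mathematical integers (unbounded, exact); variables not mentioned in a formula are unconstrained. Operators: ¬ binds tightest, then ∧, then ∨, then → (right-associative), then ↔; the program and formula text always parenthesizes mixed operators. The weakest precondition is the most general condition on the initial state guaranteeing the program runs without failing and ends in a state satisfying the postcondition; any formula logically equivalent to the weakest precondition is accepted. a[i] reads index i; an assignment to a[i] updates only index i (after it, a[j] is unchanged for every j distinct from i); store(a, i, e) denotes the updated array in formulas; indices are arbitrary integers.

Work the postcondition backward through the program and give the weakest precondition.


Working backward. After the program, the postcondition ((2*c - 3*y ≠ y - a[3] + 9 ∨ 3*z + c - 3 < 3*a[c + 2] + 6) → (y - n + 8 = 9 ∧ 3*n + 9 > 8)) ∧ ((c + y = 1 ∨ c + 1 ≥ 2) ↔ 2*z - 3*z + 4 > 7) must hold; in canonical form it is ((a[3] + 2*c ≠ 4*y + 9 ∨ c + 3*z < 3*a[c + 2] + 9) → (y = n + 1 ∧ 3*n > -1)) ∧ ((c + y = 1 ∨ c ≥ 1) ↔ z < -3).
Before arr[y] := c - 5: ((a[3] + 2*c ≠ 4*y + 9 ∨ c + 3*z < 3*a[c + 2] + 9) → (y = n + 1 ∧ 3*n > -1)) ∧ ((c + y = 1 ∨ c ≥ 1) ↔ z < -3)
Before n := n + 4: ((a[3] + 2*c ≠ 4*y + 9 ∨ c + 3*z < 3*a[c + 2] + 9) → (y = n + 5 ∧ 3*n > -13)) ∧ ((c + y = 1 ∨ c ≥ 1) ↔ z < -3)
Answer: WP = ((a[3] + 2*c ≠ 4*y + 9 ∨ c + 3*z < 3*a[c + 2] + 9) → (y = n + 5 ∧ 3*n > -13)) ∧ ((c + y = 1 ∨ c ≥ 1) ↔ z < -3)


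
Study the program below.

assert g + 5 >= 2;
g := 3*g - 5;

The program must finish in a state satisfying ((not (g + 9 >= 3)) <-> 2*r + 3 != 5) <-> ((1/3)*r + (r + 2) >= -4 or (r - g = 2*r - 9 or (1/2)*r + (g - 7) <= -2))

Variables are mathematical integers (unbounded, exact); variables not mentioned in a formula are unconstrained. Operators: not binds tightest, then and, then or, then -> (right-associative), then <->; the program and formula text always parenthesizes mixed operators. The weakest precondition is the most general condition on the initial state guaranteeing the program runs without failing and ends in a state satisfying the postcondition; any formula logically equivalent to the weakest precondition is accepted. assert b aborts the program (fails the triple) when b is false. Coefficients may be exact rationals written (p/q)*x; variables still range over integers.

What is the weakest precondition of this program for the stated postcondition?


Working backward. After the program, the postcondition ((not (g + 9 >= 3)) <-> 2*r + 3 != 5) <-> ((1/3)*r + (r + 2) >= -4 or (r - g = 2*r - 9 or (1/2)*r + (g - 7) <= -2)) must hold; in canonical form it is ((not (g >= -6)) <-> 2*r != 2) <-> ((4/3)*r >= -6 or g + r = 9 or g + (1/2)*r <= 5).
Before g := 3*g - 5: ((not (3*g >= -1)) <-> 2*r != 2) <-> ((4/3)*r >= -6 or 3*g + r = 14 or 3*g + (1/2)*r <= 10)
Before assert g + 5 >= 2: g >= -3 and (((not (3*g >= -1)) <-> 2*r != 2) <-> ((4/3)*r >= -6 or 3*g + r = 14 or 3*g + (1/2)*r <= 10))
Answer: WP = g >= -3 and (((not (3*g >= -1)) <-> 2*r != 2) <-> ((4/3)*r >= -6 or 3*g + r = 14 or 3*g + (1/2)*r <= 10))
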